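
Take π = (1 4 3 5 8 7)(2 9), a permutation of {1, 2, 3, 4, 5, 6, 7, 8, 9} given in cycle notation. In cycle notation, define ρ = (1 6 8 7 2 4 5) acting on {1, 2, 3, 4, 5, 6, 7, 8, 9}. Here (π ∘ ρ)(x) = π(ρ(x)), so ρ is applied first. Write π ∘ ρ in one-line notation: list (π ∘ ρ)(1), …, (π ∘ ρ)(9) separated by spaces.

6 3 5 8 4 7 9 1 2

(π ∘ ρ)(x) = π(ρ(x)). Computing each image: π(ρ(1)) = π(6) = 6, π(ρ(2)) = π(4) = 3, π(ρ(3)) = π(3) = 5, π(ρ(4)) = π(5) = 8, π(ρ(5)) = π(1) = 4, π(ρ(6)) = π(8) = 7, π(ρ(7)) = π(2) = 9, π(ρ(8)) = π(7) = 1, π(ρ(9)) = π(9) = 2.
Hence π ∘ ρ = [6 3 5 8 4 7 9 1 2].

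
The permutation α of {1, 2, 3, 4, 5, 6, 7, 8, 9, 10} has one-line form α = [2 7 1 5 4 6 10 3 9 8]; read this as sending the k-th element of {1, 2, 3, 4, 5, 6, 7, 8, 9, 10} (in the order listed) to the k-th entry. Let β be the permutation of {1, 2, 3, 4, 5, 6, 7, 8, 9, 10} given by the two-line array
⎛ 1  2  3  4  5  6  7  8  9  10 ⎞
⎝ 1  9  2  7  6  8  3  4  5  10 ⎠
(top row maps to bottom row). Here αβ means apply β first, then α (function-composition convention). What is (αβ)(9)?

4

First apply β: β(9) = 5, then α(5) = 4. Thus (αβ)(9) = 4.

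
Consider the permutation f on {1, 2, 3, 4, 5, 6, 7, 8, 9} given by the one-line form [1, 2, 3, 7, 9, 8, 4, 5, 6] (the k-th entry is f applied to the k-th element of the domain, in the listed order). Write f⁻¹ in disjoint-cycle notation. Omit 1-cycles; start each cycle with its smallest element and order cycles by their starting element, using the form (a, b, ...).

The cycle decomposition of f is (4, 7)(5, 9, 6, 8).
The inverse reverses every cycle; in canonical form, f⁻¹ = (4, 7)(5, 8, 6, 9).

(4, 7)(5, 8, 6, 9)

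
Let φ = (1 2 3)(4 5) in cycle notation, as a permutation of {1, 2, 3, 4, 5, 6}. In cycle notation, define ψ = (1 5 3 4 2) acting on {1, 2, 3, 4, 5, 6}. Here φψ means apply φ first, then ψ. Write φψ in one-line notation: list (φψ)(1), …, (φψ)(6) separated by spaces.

1 4 5 3 2 6

(φψ)(x) = ψ(φ(x)). Computing each image: ψ(φ(1)) = ψ(2) = 1, ψ(φ(2)) = ψ(3) = 4, ψ(φ(3)) = ψ(1) = 5, ψ(φ(4)) = ψ(5) = 3, ψ(φ(5)) = ψ(4) = 2, ψ(φ(6)) = ψ(6) = 6.
Hence φψ = [1 4 5 3 2 6].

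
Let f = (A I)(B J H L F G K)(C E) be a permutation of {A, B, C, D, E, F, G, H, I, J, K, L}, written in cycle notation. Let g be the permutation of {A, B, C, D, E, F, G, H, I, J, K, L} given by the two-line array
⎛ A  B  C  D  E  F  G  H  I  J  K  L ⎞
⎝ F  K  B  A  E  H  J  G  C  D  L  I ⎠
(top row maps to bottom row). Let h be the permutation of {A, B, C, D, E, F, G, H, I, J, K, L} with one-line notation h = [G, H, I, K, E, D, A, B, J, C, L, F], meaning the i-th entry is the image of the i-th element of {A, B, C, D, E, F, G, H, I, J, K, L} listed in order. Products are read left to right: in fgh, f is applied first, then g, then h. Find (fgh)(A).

Chase A: f(A) = I; g(I) = C; h(C) = I. Hence (fgh)(A) = I.

I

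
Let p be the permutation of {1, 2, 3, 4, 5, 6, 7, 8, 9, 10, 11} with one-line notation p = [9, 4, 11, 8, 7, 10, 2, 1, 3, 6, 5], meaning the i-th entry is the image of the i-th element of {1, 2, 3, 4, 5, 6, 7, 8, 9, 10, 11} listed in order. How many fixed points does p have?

0

No element satisfies p(x) = x, so there are 0 fixed points.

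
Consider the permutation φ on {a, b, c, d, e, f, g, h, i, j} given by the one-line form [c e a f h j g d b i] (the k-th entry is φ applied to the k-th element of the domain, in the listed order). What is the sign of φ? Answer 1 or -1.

In disjoint-cycle form the cycle lengths are 7, 2, 1.
A cycle is odd iff its length is even; φ has 1 even-length cycle, so sgn(φ) = (−1)^1 and φ is odd.

-1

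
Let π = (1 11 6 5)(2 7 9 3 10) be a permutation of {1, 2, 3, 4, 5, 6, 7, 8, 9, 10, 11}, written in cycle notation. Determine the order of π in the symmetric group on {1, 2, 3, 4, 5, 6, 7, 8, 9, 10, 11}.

20

The disjoint cycles have lengths 5, 4, 1, 1.
The order of π is the least common multiple of its cycle lengths: lcm(5, 4) = 20.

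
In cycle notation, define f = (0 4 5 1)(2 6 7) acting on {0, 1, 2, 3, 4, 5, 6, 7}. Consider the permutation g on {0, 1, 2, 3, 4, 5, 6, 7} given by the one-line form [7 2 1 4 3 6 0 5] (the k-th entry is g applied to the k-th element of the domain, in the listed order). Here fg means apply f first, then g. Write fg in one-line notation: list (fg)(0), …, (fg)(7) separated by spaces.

3 7 0 4 6 2 5 1

For each element, apply f then g: 0 → 4 → 3; 1 → 0 → 7; 2 → 6 → 0; 3 → 3 → 4; 4 → 5 → 6; 5 → 1 → 2; 6 → 7 → 5; 7 → 2 → 1.
Collecting the images, fg = [3 7 0 4 6 2 5 1].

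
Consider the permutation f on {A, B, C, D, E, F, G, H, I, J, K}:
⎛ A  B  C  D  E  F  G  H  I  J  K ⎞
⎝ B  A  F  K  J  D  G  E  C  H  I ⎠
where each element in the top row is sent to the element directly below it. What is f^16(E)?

J

Tracing E → J → … returns to E after 3 steps, so E lies in a 3-cycle (E J H).
Since the cycle has length 3, f^16 acts on it the same as f^1 (16 mod 3 = 1).
Advancing 1 step from E: E → J.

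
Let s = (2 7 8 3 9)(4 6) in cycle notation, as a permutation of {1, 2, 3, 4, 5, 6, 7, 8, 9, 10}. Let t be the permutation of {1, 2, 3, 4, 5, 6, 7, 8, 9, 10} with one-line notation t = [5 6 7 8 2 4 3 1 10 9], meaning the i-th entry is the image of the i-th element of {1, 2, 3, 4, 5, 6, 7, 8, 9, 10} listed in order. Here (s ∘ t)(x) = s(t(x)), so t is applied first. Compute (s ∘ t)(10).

First apply t: t(10) = 9, then s(9) = 2. Thus (s ∘ t)(10) = 2.

2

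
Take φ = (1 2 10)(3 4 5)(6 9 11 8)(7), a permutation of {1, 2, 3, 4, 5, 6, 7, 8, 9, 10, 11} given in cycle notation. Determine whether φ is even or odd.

The cycle lengths are 4, 3, 3, 1.
A cycle is odd iff its length is even; φ has 1 even-length cycle, so sgn(φ) = (−1)^1 and φ is odd.

odd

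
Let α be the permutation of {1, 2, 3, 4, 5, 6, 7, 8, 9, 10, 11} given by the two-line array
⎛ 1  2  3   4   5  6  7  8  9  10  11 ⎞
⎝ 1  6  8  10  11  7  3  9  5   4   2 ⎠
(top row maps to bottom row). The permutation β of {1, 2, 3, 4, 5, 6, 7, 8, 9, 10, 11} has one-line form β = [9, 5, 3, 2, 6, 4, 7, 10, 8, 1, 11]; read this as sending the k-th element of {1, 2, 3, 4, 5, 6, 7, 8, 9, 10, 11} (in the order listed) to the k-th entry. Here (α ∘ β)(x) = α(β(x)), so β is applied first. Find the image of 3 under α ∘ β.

8

First apply β: β(3) = 3, then α(3) = 8. Thus (α ∘ β)(3) = 8.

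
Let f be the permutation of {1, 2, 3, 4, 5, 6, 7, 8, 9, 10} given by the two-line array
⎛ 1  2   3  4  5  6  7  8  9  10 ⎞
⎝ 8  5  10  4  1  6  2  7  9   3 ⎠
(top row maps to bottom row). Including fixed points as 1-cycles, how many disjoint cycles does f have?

The cycle decomposition is (1, 8, 7, 2, 5)(3, 10)(4)(6)(9), which has 5 cycles (counting 1-cycles).

5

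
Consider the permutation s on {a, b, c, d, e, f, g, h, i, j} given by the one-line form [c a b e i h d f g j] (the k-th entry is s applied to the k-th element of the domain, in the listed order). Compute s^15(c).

Tracing c → b → … returns to c after 3 steps, so c lies in a 3-cycle (a, c, b).
Since the cycle has length 3, s^15 acts on it the same as s^0 (15 mod 3 = 0).
So s^15(c) = c.

c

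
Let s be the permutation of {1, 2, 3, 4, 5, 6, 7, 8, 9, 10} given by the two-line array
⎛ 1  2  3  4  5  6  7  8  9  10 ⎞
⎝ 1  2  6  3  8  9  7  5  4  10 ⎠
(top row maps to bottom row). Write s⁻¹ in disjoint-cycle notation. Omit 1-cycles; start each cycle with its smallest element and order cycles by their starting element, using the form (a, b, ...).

The cycle decomposition of s is (3, 6, 9, 4)(5, 8).
The inverse reverses every cycle; in canonical form, s⁻¹ = (3, 4, 9, 6)(5, 8).

(3, 4, 9, 6)(5, 8)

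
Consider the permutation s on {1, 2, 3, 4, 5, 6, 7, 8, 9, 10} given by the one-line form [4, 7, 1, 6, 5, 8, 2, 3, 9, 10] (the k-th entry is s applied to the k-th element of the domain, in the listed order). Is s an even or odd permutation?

odd

In disjoint-cycle form the cycle lengths are 5, 2, 1, 1, 1.
A cycle is odd iff its length is even; s has 1 even-length cycle, so sgn(s) = (−1)^1 and s is odd.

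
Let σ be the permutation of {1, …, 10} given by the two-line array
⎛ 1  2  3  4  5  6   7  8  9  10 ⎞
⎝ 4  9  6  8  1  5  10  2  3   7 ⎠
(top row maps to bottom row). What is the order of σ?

Decomposing into disjoint cycles gives cycle lengths 8, 2.
The order of σ is the least common multiple of its cycle lengths: lcm(8, 2) = 8.

8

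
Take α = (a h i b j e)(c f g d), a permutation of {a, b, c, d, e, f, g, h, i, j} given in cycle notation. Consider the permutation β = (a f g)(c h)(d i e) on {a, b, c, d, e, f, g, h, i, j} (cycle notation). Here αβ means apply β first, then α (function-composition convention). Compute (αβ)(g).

h

β(g) = a, then α(a) = h; composing gives (αβ)(g) = h.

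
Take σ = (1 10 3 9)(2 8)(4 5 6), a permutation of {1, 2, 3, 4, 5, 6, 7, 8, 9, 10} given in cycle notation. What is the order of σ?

12

The cycle type of σ is (4, 3, 2, 1).
Since disjoint cycles commute, ord(σ) = lcm(4, 3, 2) = 12.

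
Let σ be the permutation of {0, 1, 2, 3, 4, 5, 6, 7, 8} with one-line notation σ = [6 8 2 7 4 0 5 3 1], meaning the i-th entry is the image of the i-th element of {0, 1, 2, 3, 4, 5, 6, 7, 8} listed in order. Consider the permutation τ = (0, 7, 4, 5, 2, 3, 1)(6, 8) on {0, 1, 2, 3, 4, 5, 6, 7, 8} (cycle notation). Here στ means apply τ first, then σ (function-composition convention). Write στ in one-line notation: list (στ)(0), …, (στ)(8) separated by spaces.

(στ)(x) = σ(τ(x)). Computing each image: σ(τ(0)) = σ(7) = 3, σ(τ(1)) = σ(0) = 6, σ(τ(2)) = σ(3) = 7, σ(τ(3)) = σ(1) = 8, σ(τ(4)) = σ(5) = 0, σ(τ(5)) = σ(2) = 2, σ(τ(6)) = σ(8) = 1, σ(τ(7)) = σ(4) = 4, σ(τ(8)) = σ(6) = 5.
Hence στ = [3 6 7 8 0 2 1 4 5].

3 6 7 8 0 2 1 4 5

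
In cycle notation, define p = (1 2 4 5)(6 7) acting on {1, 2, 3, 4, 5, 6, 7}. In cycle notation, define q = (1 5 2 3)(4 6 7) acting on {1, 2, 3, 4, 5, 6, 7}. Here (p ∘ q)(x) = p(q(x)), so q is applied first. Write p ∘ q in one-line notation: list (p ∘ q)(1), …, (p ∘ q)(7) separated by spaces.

For each element, apply q then p: 1 → 5 → 1; 2 → 3 → 3; 3 → 1 → 2; 4 → 6 → 7; 5 → 2 → 4; 6 → 7 → 6; 7 → 4 → 5.
So p ∘ q in one-line form is 1 3 2 7 4 6 5.

1 3 2 7 4 6 5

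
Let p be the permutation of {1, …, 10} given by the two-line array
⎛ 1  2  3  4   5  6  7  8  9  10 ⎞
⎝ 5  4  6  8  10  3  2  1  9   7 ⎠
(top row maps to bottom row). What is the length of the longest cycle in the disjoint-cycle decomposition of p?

Decomposing into disjoint cycles gives (1, 5, 10, 7, 2, 4, 8)(3, 6); the longest has length 7.

7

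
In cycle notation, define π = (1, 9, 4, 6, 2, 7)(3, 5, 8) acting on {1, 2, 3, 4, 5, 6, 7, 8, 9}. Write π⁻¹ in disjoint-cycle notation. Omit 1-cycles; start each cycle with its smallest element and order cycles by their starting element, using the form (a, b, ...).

Inverting a permutation written in cycle notation just reverses the order within every cycle.
After reversing and putting each cycle's least element first, π⁻¹ = (1, 7, 2, 6, 4, 9)(3, 8, 5).

(1, 7, 2, 6, 4, 9)(3, 8, 5)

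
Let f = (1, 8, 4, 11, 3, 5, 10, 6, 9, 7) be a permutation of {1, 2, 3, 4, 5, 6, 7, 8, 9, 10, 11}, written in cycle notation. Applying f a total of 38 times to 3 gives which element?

3 lies in the 10-cycle (1, 8, 4, 11, 3, 5, 10, 6, 9, 7).
Powers repeat with period 10 on this cycle, and 38 mod 10 = 8, so f^38(3) = f^8(3).
Stepping 8 places around the cycle: 3 → 5 → 10 → 6 → 9 → 7 → 1 → 8 → 4.

4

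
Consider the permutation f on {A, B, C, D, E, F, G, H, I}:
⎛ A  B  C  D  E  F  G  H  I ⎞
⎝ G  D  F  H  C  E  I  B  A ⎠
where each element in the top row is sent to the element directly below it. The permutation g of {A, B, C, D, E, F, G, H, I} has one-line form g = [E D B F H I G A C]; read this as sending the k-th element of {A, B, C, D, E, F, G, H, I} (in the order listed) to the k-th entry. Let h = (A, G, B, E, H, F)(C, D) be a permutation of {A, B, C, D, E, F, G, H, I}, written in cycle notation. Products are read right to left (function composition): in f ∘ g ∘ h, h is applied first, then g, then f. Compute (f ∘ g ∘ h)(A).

Apply the permutations in order: h(A) = G, then g(G) = G, then f(G) = I. So (f ∘ g ∘ h)(A) = I.

I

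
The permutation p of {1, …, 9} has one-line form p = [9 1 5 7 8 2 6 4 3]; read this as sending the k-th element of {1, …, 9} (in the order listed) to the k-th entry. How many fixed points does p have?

0

No element satisfies p(x) = x, so there are 0 fixed points.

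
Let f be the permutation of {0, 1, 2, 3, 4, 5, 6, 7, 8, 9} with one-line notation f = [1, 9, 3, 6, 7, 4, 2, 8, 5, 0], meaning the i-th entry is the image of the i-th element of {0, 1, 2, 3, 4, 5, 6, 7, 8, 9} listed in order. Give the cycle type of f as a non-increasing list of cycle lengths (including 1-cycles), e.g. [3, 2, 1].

[4, 3, 3]

The disjoint cycles are (0, 1, 9)(2, 3, 6)(4, 7, 8, 5), with lengths 4, 3, 3 in non-increasing order.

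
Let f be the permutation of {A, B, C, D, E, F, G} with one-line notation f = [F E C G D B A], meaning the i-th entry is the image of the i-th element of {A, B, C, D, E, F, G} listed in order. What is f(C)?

C

C is element number 3 of the domain, and entry number 3 of the one-line form is C, so f(C) = C.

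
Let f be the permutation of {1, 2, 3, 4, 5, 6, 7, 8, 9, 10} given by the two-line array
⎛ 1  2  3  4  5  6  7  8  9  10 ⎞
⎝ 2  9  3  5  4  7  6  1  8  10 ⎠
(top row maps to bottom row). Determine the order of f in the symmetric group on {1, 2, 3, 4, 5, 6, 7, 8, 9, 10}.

4

Decomposing into disjoint cycles gives cycle lengths 4, 2, 2, 1, 1.
The order of f is the least common multiple of its cycle lengths: lcm(4, 2, 2) = 4.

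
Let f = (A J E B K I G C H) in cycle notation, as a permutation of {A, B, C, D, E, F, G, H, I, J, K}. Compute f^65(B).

B lies in the 9-cycle (A J E B K I G C H).
On a 9-cycle, f^9 is the identity, so f^65 = f^2 there (65 ≡ 2 mod 9).
Stepping 2 places around the cycle: B → K → I.

I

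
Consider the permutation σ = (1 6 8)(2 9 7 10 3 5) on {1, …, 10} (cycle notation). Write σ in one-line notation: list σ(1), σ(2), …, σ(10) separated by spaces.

Each element maps to the next entry in its cycle (wrapping to the front): 1→6, 2→9, 3→5, 4→4, 5→2, 6→8, 7→10, 8→1, 9→7, 10→3.
Listing these in domain order gives 6 9 5 4 2 8 10 1 7 3.

6 9 5 4 2 8 10 1 7 3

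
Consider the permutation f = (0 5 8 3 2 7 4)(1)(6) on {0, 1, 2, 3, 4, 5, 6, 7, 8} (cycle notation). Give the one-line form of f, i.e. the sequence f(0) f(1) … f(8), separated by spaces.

5 1 7 2 0 8 6 4 3

Image by image: 0↦5, 1↦1, 2↦7, 3↦2, 4↦0, 5↦8, 6↦6, 7↦4, 8↦3.
So the one-line form is 5 1 7 2 0 8 6 4 3.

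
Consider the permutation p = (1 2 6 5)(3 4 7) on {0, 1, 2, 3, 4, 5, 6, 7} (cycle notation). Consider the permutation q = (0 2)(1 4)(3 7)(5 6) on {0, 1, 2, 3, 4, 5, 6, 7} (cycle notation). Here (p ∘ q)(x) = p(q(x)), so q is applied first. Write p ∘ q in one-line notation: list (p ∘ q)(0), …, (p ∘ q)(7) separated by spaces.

(p ∘ q)(x) = p(q(x)). Computing each image: p(q(0)) = p(2) = 6, p(q(1)) = p(4) = 7, p(q(2)) = p(0) = 0, p(q(3)) = p(7) = 3, p(q(4)) = p(1) = 2, p(q(5)) = p(6) = 5, p(q(6)) = p(5) = 1, p(q(7)) = p(3) = 4.
Hence p ∘ q = [6 7 0 3 2 5 1 4].

6 7 0 3 2 5 1 4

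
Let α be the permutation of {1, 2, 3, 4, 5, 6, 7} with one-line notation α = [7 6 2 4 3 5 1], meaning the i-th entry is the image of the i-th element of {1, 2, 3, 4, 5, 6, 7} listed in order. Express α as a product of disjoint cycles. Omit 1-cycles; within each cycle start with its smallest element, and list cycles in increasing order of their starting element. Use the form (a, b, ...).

Start at 1 and follow images: 1 → 7 → 1, giving the cycle (1, 7).
Repeating from the next unused element and collecting all non-trivial cycles gives (1, 7)(2, 6, 5, 3).

(1, 7)(2, 6, 5, 3)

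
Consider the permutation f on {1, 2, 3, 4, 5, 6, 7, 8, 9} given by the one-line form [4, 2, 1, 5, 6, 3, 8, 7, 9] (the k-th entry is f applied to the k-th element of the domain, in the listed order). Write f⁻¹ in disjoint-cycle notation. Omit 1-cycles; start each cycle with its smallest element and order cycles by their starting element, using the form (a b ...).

(1 3 6 5 4)(7 8)

First write f in disjoint cycles: (1 4 5 6 3)(7 8).
Reversing each cycle (and rotating so the smallest element leads) gives f⁻¹ = (1 3 6 5 4)(7 8).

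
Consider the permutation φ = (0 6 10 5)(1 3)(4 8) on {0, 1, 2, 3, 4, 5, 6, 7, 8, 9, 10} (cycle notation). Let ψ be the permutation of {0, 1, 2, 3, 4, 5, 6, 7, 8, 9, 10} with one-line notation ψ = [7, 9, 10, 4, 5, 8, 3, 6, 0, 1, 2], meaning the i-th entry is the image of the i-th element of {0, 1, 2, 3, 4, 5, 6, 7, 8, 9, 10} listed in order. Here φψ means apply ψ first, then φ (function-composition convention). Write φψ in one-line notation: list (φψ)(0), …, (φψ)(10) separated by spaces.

7 9 5 8 0 4 1 10 6 3 2

Chase each element through ψ then φ: 0 → 7 → 7; 1 → 9 → 9; 2 → 10 → 5; 3 → 4 → 8; 4 → 5 → 0; 5 → 8 → 4; 6 → 3 → 1; 7 → 6 → 10; 8 → 0 → 6; 9 → 1 → 3; 10 → 2 → 2.
Collecting the images, φψ = [7 9 5 8 0 4 1 10 6 3 2].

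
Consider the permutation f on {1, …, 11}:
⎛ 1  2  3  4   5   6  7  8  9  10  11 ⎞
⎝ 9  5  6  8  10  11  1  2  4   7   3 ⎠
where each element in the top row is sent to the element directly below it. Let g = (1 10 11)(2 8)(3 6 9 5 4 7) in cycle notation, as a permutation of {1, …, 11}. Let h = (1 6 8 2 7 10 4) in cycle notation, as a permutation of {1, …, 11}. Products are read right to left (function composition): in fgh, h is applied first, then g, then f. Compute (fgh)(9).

(fgh)(9) = f(g(h(9))). h(9) = 9, then g(9) = 5, then f(5) = 10, so the result is 10.

10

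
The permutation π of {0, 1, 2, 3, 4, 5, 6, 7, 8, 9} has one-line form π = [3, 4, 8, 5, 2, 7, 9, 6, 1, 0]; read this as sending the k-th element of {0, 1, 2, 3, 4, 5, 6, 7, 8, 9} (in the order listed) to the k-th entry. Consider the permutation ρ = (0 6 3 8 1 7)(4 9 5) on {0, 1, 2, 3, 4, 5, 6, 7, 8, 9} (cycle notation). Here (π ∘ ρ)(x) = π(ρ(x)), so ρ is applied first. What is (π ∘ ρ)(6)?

5

(π ∘ ρ)(6) = π(ρ(6)). ρ(6) = 3, then π(3) = 5. So (π ∘ ρ)(6) = 5.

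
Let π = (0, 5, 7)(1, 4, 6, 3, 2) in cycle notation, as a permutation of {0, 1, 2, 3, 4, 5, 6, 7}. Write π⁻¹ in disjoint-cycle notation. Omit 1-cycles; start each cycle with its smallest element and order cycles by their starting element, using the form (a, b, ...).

Inverting a permutation written in cycle notation just reverses the order within every cycle.
After reversing and putting each cycle's least element first, π⁻¹ = (0, 7, 5)(1, 2, 3, 6, 4).

(0, 7, 5)(1, 2, 3, 6, 4)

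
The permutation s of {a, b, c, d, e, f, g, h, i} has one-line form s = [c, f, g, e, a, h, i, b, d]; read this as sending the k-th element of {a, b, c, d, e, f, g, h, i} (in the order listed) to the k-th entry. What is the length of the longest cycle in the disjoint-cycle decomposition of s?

Decomposing into disjoint cycles gives (a, c, g, i, d, e)(b, f, h); the longest has length 6.

6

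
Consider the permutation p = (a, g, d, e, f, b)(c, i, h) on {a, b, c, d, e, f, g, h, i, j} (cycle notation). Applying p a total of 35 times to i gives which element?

i lies in the 3-cycle (c, i, h).
On a 3-cycle, p^3 is the identity, so p^35 = p^2 there (35 ≡ 2 mod 3).
Stepping 2 places around the cycle: i → h → c.

c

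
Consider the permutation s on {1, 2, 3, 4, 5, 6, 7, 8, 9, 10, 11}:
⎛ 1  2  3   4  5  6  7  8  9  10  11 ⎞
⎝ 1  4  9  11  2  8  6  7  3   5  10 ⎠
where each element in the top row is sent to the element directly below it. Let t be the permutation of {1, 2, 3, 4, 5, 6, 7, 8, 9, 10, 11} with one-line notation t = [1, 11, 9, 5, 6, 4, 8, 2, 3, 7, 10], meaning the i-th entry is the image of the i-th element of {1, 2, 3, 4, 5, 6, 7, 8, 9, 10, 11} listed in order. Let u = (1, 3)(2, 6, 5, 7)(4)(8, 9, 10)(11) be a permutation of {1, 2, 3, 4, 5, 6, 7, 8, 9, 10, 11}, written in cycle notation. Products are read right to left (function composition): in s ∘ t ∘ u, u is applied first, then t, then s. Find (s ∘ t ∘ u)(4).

2

(s ∘ t ∘ u)(4) = s(t(u(4))). u(4) = 4, then t(4) = 5, then s(5) = 2, so the result is 2.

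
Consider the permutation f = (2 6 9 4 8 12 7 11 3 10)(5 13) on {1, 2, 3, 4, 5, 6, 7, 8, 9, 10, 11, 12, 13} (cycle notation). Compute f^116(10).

10 lies in the 10-cycle (2 6 9 4 8 12 7 11 3 10).
Powers repeat with period 10 on this cycle, and 116 mod 10 = 6, so f^116(10) = f^6(10).
Stepping 6 places around the cycle: 10 → 2 → 6 → 9 → 4 → 8 → 12.

12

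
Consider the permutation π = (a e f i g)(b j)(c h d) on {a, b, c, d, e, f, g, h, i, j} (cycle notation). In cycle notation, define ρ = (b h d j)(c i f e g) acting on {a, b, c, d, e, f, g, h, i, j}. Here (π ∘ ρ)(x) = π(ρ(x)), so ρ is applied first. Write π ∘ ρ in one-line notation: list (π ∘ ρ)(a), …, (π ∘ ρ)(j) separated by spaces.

For each element, apply ρ then π: a → a → e; b → h → d; c → i → g; d → j → b; e → g → a; f → e → f; g → c → h; h → d → c; i → f → i; j → b → j.
Collecting the images, π ∘ ρ = [e d g b a f h c i j].

e d g b a f h c i j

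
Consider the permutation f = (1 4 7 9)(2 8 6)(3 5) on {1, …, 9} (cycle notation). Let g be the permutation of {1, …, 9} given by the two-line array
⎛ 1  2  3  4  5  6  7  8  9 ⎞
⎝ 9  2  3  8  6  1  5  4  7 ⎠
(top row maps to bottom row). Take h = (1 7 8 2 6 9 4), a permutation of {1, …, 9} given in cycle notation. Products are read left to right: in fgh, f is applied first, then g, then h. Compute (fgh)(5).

(fgh)(5) = h(g(f(5))). f(5) = 3, then g(3) = 3, then h(3) = 3, so the result is 3.

3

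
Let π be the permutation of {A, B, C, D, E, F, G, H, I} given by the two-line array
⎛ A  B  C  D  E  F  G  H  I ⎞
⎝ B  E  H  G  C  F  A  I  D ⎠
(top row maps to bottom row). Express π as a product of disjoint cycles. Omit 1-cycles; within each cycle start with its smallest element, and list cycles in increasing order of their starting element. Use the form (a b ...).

(A B E C H I D G)

Iterating π from A gives A → B → E → C → H → I → D → G → A; that is the 8-cycle (A B E C H I D G).
Repeating from the next unused element and collecting all non-trivial cycles gives (A B E C H I D G).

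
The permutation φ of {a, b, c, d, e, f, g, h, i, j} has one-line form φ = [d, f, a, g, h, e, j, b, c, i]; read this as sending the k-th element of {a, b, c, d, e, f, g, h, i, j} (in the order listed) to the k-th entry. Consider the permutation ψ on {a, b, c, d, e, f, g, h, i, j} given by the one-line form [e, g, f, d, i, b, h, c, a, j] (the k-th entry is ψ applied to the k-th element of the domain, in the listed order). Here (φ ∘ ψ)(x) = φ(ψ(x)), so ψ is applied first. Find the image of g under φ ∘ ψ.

First apply ψ: ψ(g) = h, then φ(h) = b. Thus (φ ∘ ψ)(g) = b.

b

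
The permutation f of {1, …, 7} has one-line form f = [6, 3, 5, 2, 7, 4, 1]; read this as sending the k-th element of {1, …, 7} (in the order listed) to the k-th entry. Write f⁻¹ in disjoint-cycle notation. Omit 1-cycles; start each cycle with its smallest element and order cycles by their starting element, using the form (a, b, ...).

First write f in disjoint cycles: (1, 6, 4, 2, 3, 5, 7).
Reversing each cycle (and rotating so the smallest element leads) gives f⁻¹ = (1, 7, 5, 3, 2, 4, 6).

(1, 7, 5, 3, 2, 4, 6)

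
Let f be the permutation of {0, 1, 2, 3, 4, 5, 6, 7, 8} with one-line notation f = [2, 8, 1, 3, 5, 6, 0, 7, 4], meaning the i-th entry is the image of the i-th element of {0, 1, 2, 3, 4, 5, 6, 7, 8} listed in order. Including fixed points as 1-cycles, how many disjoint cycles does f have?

The cycle decomposition is (0, 2, 1, 8, 4, 5, 6)(3)(7), which has 3 cycles (counting 1-cycles).

3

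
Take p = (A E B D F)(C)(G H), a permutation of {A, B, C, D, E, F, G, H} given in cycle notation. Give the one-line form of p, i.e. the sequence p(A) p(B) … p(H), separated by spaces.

E D C F B A H G

Each element maps to the next entry in its cycle (wrapping to the front): A→E, B→D, C→C, D→F, E→B, F→A, G→H, H→G.
Listing these in domain order gives E D C F B A H G.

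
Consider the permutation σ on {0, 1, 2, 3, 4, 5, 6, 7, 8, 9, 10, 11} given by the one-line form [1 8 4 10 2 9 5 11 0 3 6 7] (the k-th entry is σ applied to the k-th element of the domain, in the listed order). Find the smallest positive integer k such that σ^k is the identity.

30

The disjoint-cycle form of σ has cycle lengths 5, 3, 2, 2.
The order of σ is the least common multiple of its cycle lengths: lcm(5, 3, 2, 2) = 30.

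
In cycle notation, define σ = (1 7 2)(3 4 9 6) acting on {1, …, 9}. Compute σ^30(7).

7 lies in the 3-cycle (1 7 2).
Powers repeat with period 3 on this cycle, and 30 mod 3 = 0, so σ^30(7) = σ^0(7).
So σ^30(7) = 7.

7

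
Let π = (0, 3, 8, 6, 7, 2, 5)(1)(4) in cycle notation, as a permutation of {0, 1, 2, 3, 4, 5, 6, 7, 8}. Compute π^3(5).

5 lies in the 7-cycle (0, 3, 8, 6, 7, 2, 5).
Stepping 3 places around the cycle: 5 → 0 → 3 → 8.

8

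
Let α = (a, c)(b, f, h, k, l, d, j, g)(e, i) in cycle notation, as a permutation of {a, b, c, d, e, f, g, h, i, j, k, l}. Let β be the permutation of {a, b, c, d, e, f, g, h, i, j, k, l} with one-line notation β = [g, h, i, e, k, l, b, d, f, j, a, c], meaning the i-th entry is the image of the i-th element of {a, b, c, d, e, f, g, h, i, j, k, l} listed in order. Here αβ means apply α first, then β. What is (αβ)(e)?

f

α(e) = i, then β(i) = f; composing gives (αβ)(e) = f.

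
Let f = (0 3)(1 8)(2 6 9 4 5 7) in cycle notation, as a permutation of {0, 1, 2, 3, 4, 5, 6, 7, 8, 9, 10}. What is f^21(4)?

4 lies in the 6-cycle (2 6 9 4 5 7).
Since the cycle has length 6, f^21 acts on it the same as f^3 (21 mod 6 = 3).
Stepping 3 places around the cycle: 4 → 5 → 7 → 2.

2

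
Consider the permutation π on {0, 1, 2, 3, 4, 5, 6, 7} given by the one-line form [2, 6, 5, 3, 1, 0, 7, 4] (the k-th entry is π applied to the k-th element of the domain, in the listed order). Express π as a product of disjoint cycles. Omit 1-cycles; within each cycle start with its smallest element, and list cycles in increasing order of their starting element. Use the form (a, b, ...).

(0, 2, 5)(1, 6, 7, 4)

Start at 0 and follow images: 0 → 2 → 5 → 0, giving the cycle (0, 2, 5).
Continuing from each remaining unvisited element yields (0, 2, 5)(1, 6, 7, 4).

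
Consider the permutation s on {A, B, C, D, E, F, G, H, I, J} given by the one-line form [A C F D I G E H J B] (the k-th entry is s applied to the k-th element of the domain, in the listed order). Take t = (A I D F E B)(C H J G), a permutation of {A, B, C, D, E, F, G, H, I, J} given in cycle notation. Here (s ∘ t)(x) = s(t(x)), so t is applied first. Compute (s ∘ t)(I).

t(I) = D, then s(D) = D; composing gives (s ∘ t)(I) = D.

D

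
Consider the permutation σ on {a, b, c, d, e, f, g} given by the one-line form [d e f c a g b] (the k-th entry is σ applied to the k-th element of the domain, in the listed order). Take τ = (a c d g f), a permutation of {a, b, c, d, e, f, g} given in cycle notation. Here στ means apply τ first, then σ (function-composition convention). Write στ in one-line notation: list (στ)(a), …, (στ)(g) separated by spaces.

f e c b a d g

(στ)(x) = σ(τ(x)). Computing each image: σ(τ(a)) = σ(c) = f, σ(τ(b)) = σ(b) = e, σ(τ(c)) = σ(d) = c, σ(τ(d)) = σ(g) = b, σ(τ(e)) = σ(e) = a, σ(τ(f)) = σ(a) = d, σ(τ(g)) = σ(f) = g.
Hence στ = [f e c b a d g].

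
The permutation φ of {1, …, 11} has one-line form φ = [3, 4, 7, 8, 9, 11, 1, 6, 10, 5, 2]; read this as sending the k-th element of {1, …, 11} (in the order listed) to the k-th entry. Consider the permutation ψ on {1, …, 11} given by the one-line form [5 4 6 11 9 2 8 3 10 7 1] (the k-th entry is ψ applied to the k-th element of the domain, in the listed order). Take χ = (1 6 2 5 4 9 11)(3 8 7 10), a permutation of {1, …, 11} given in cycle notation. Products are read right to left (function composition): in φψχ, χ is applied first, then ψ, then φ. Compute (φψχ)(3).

7

(φψχ)(3) = φ(ψ(χ(3))). χ(3) = 8, then ψ(8) = 3, then φ(3) = 7, so the result is 7.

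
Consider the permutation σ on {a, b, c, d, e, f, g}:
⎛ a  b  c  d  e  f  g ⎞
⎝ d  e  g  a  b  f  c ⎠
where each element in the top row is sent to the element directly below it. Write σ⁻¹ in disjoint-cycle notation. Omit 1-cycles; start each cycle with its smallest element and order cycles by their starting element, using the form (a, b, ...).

The cycle decomposition of σ is (a, d)(b, e)(c, g).
The inverse reverses every cycle; in canonical form, σ⁻¹ = (a, d)(b, e)(c, g).

(a, d)(b, e)(c, g)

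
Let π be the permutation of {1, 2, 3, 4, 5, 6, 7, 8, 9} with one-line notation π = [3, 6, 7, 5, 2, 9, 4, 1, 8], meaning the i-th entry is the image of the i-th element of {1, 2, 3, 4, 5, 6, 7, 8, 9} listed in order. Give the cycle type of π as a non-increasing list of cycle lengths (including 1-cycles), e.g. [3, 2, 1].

[9]

The disjoint cycles are (1 3 7 4 5 2 6 9 8), with lengths 9 in non-increasing order.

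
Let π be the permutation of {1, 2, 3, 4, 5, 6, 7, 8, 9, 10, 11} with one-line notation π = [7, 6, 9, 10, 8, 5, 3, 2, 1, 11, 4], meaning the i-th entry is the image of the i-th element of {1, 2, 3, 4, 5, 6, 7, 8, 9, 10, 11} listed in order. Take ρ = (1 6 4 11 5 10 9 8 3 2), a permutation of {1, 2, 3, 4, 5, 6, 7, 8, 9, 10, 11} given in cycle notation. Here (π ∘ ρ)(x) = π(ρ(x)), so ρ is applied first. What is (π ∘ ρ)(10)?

1

First apply ρ: ρ(10) = 9, then π(9) = 1. Thus (π ∘ ρ)(10) = 1.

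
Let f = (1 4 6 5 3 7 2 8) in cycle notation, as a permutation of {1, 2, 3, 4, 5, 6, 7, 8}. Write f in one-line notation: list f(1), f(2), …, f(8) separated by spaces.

Image by image: 1↦4, 2↦8, 3↦7, 4↦6, 5↦3, 6↦5, 7↦2, 8↦1.
So the one-line form is 4 8 7 6 3 5 2 1.

4 8 7 6 3 5 2 1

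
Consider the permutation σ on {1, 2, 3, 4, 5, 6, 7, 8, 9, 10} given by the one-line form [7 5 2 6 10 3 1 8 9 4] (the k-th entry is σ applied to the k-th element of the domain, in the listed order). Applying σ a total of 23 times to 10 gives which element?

Tracing 10 → 4 → … returns to 10 after 6 steps, so 10 lies in a 6-cycle (2 5 10 4 6 3).
Powers repeat with period 6 on this cycle, and 23 mod 6 = 5, so σ^23(10) = σ^5(10).
Stepping 5 places around the cycle: 10 → 4 → 6 → 3 → 2 → 5.

5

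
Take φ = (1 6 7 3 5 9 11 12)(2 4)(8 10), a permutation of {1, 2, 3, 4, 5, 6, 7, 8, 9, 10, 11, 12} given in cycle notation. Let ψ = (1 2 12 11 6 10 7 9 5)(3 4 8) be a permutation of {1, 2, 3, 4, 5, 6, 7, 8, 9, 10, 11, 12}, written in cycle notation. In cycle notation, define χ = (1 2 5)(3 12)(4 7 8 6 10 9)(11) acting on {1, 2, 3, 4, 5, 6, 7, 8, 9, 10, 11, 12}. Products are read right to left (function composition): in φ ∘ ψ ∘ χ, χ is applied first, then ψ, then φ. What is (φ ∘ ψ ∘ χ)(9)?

Apply the permutations in order: χ(9) = 4, then ψ(4) = 8, then φ(8) = 10. So (φ ∘ ψ ∘ χ)(9) = 10.

10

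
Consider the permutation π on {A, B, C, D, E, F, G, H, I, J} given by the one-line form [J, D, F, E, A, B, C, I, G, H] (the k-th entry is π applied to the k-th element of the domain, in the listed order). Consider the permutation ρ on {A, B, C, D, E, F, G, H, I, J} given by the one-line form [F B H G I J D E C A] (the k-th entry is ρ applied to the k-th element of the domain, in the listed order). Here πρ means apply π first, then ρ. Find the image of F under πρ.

(πρ)(F) = ρ(π(F)). π(F) = B, then ρ(B) = B. So (πρ)(F) = B.

B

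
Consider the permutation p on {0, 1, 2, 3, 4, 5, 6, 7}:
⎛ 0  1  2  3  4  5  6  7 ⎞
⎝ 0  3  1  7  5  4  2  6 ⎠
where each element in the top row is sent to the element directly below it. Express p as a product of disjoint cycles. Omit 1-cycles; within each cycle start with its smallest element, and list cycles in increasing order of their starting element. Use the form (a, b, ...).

(1, 3, 7, 6, 2)(4, 5)

From 1: 1 → 3 → 7 → 6 → 2 → 1, closing the cycle (1, 3, 7, 6, 2).
Repeating from the next unused element and collecting all non-trivial cycles gives (1, 3, 7, 6, 2)(4, 5).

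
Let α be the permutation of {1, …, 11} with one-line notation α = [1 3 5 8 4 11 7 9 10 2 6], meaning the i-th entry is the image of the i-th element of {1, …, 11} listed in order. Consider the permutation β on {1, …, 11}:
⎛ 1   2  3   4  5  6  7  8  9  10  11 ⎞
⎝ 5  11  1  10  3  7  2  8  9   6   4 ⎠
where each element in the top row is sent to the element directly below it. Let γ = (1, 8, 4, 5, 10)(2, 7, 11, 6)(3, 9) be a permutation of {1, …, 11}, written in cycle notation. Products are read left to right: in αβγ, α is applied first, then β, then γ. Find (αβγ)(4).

4

(αβγ)(4) = γ(β(α(4))). α(4) = 8, then β(8) = 8, then γ(8) = 4, so the result is 4.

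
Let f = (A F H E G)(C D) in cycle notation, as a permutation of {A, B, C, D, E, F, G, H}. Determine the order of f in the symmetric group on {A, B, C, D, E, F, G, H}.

10

The disjoint cycles have lengths 5, 2, 1.
The order is lcm(5, 2) = 10.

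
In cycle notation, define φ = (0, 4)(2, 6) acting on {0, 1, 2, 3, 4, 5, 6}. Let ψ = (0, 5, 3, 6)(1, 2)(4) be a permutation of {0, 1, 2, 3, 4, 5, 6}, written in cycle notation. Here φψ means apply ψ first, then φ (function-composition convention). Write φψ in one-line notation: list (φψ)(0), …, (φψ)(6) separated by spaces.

Chase each element through ψ then φ: 0 → 5 → 5; 1 → 2 → 6; 2 → 1 → 1; 3 → 6 → 2; 4 → 4 → 0; 5 → 3 → 3; 6 → 0 → 4.
Collecting the images, φψ = [5 6 1 2 0 3 4].

5 6 1 2 0 3 4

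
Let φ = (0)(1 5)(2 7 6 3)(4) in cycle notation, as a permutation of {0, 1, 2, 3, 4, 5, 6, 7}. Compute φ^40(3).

3

3 lies in the 4-cycle (2 7 6 3).
On a 4-cycle, φ^4 is the identity, so φ^40 = φ^0 there (40 ≡ 0 mod 4).
So φ^40(3) = 3.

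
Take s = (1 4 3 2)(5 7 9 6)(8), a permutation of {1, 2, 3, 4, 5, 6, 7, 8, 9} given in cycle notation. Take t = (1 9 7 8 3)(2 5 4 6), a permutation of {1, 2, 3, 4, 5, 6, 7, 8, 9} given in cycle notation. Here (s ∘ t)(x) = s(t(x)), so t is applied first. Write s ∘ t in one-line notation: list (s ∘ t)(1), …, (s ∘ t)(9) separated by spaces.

(s ∘ t)(x) = s(t(x)). Computing each image: s(t(1)) = s(9) = 6, s(t(2)) = s(5) = 7, s(t(3)) = s(1) = 4, s(t(4)) = s(6) = 5, s(t(5)) = s(4) = 3, s(t(6)) = s(2) = 1, s(t(7)) = s(8) = 8, s(t(8)) = s(3) = 2, s(t(9)) = s(7) = 9.
Hence s ∘ t = [6 7 4 5 3 1 8 2 9].

6 7 4 5 3 1 8 2 9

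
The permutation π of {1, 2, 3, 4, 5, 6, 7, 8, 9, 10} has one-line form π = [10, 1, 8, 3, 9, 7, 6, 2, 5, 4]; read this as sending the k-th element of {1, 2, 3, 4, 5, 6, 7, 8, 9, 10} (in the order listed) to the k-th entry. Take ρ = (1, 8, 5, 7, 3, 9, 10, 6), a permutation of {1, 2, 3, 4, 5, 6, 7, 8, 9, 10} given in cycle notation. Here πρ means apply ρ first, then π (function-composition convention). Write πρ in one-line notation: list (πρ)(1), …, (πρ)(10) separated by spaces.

2 1 5 3 6 10 8 9 4 7

(πρ)(x) = π(ρ(x)). Computing each image: π(ρ(1)) = π(8) = 2, π(ρ(2)) = π(2) = 1, π(ρ(3)) = π(9) = 5, π(ρ(4)) = π(4) = 3, π(ρ(5)) = π(7) = 6, π(ρ(6)) = π(1) = 10, π(ρ(7)) = π(3) = 8, π(ρ(8)) = π(5) = 9, π(ρ(9)) = π(10) = 4, π(ρ(10)) = π(6) = 7.
Hence πρ = [2 1 5 3 6 10 8 9 4 7].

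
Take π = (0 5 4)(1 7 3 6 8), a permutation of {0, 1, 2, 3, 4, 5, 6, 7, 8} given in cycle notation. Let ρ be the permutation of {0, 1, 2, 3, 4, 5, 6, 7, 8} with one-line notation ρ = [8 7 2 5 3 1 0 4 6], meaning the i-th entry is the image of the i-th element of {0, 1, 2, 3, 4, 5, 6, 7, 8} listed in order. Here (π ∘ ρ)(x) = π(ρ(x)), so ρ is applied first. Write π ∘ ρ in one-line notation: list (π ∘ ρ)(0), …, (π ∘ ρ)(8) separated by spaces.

For each element, apply ρ then π: 0 → 8 → 1; 1 → 7 → 3; 2 → 2 → 2; 3 → 5 → 4; 4 → 3 → 6; 5 → 1 → 7; 6 → 0 → 5; 7 → 4 → 0; 8 → 6 → 8.
Collecting the images, π ∘ ρ = [1 3 2 4 6 7 5 0 8].

1 3 2 4 6 7 5 0 8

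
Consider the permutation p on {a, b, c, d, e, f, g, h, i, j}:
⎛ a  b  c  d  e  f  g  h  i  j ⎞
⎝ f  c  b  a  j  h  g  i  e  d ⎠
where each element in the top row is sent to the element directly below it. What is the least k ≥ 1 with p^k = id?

14

Writing p as disjoint cycles, the cycle lengths are 7, 2, 1.
Since disjoint cycles commute, ord(p) = lcm(7, 2) = 14.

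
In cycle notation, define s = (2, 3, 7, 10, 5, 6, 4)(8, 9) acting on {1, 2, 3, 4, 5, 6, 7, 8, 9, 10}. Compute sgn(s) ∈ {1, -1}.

The cycle lengths are 7, 2, 1.
A cycle is odd iff its length is even; s has 1 even-length cycle, so sgn(s) = (−1)^1 and s is odd.

-1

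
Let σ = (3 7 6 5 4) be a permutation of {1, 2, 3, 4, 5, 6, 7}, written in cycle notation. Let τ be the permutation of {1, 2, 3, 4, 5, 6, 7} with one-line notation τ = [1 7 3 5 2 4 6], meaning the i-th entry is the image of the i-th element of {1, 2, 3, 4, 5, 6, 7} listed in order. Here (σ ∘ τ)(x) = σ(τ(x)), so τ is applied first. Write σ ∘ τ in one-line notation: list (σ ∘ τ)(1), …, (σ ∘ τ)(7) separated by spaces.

(σ ∘ τ)(x) = σ(τ(x)). Computing each image: σ(τ(1)) = σ(1) = 1, σ(τ(2)) = σ(7) = 6, σ(τ(3)) = σ(3) = 7, σ(τ(4)) = σ(5) = 4, σ(τ(5)) = σ(2) = 2, σ(τ(6)) = σ(4) = 3, σ(τ(7)) = σ(6) = 5.
Hence σ ∘ τ = [1 6 7 4 2 3 5].

1 6 7 4 2 3 5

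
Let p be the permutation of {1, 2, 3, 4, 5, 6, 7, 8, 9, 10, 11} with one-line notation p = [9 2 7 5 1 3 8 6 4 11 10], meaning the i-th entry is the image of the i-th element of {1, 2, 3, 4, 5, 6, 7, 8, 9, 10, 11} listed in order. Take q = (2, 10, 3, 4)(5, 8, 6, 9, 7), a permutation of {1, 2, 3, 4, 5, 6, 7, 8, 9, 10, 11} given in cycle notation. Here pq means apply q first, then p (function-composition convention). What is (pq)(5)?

First apply q: q(5) = 8, then p(8) = 6. Thus (pq)(5) = 6.

6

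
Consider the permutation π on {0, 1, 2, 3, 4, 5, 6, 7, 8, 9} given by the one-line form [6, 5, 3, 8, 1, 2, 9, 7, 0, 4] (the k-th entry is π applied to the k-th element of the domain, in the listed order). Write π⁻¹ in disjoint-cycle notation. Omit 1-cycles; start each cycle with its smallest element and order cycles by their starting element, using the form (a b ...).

(0 8 3 2 5 1 4 9 6)

The cycle decomposition of π is (0 6 9 4 1 5 2 3 8).
Reversing each cycle (and rotating so the smallest element leads) gives π⁻¹ = (0 8 3 2 5 1 4 9 6).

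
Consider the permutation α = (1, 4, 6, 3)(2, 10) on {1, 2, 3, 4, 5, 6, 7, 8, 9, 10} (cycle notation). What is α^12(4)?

4

4 lies in the 4-cycle (1, 4, 6, 3).
Powers repeat with period 4 on this cycle, and 12 mod 4 = 0, so α^12(4) = α^0(4).
So α^12(4) = 4.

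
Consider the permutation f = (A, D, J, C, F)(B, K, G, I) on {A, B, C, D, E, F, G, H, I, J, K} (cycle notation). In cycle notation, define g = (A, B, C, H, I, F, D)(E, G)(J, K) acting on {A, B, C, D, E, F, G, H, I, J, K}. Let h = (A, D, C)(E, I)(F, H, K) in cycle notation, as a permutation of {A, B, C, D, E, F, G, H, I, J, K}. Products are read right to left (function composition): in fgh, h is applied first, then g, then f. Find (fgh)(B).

F

Apply the permutations in order: h(B) = B, then g(B) = C, then f(C) = F. So (fgh)(B) = F.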